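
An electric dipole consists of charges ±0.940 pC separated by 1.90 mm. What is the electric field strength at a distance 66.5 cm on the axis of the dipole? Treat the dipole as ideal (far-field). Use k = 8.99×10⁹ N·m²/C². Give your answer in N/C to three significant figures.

Dipole moment p = qd = (9.40×10⁻¹³ C)(0.00190 m) = 1.786×10⁻¹⁵ C·m.
On the dipole axis E = 2kp/r³.
E = 2·(8.99×10⁹)(1.786×10⁻¹⁵) / (0.665)³ = 1.092×10⁻⁴ N/C.

E ≈ 1.09×10⁻⁴ N/C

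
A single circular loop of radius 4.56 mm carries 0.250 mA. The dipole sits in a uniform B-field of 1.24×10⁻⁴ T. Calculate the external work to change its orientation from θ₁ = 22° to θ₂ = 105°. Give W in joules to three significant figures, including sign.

Magnetic moment m = IA = Iπa² = (2.50×10⁻⁴)·π·(0.00456)² = 1.633×10⁻⁸ A·m².
W_ext = ΔU = −mB cosθ₂ + mB cosθ₁ = mB(cosθ₁ − cosθ₂).
W = (1.633×10⁻⁸)(1.24×10⁻⁴)·(cos22° − cos105°) = (2.025×10⁻¹²)·(+1.1860) = 2.402×10⁻¹² J.

W ≈ 2.40×10⁻¹² J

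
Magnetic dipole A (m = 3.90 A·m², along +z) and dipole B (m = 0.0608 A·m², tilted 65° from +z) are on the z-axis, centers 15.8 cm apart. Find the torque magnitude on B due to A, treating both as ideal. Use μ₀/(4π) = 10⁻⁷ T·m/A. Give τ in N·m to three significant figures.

τ ≈ 1.09×10⁻⁵ N·m

Dipole B is on the axis of dipole A, so B₁ there is axial: B₁ = (μ₀/4π)·2m₁/r³ along +z.
B₁ = 2(10⁻⁷)(3.90)/(0.158)³ = 1.978×10⁻⁴ T.
τ = m₂ B₁ sinθ.
τ = (0.0608)(1.978×10⁻⁴)·sin65° = 1.090×10⁻⁵ N·m.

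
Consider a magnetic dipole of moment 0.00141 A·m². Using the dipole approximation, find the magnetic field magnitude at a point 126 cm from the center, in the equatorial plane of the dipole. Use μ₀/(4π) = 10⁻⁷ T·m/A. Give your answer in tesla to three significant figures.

B ≈ 7.05×10⁻¹¹ T

In the equatorial plane B = (μ₀/4π)·m/r³ (half the axial value).
B = (10⁻⁷)·(0.00141) / (1.26)³ = 7.049×10⁻¹¹ T.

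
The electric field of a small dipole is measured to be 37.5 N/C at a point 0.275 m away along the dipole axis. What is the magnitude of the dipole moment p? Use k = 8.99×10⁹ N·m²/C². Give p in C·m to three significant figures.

On axis E = 2kp/r³, so p = Er³/(2k).
p = (37.5)·(0.275)³ / (2·8.99×10⁹) = 4.338×10⁻¹¹ C·m.

p ≈ 4.34×10⁻¹¹ C·m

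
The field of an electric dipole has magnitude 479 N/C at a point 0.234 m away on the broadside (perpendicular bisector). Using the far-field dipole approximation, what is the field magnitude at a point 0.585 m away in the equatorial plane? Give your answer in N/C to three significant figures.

Dipole fields scale as 1/r³ in the far field; the geometry is the same at both points.
E₂ = E₁ · (r₁/r₂)³ = 479 · (0.234/0.585)³.
(r₁/r₂)³ = (0.4)³ = 0.064.
E₂ ≈ 30.66 N/C.

E ≈ 30.7 N/C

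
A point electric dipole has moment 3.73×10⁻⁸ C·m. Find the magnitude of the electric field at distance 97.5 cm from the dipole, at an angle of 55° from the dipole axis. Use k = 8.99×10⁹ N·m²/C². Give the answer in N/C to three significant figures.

E ≈ 510 N/C

At angle θ the dipole field magnitude is E = (kp/r³)·√(1 + 3cos²θ).
kp/r³ = (8.99×10⁹)(3.73×10⁻⁸) / (0.975)³ = 361.8 N/C.
√(1 + 3cos²55°) = √(1 + 3·0.3290) = √1.9870 ≈ 1.4096.
E ≈ 361.8 × 1.410 = 510.0 N/C.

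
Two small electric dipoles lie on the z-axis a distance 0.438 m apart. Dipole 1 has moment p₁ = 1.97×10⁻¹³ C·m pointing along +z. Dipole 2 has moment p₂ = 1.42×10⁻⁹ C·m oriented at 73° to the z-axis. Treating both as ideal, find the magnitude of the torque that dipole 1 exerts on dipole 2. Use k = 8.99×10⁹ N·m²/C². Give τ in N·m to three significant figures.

The second dipole sits on the axis of the first, so the field there is axial: E₁ = 2kp₁/r³ along +z.
E₁ = 2(8.99×10⁹)(1.97×10⁻¹³)/(0.438)³ = 0.04215 N/C.
Torque on the second dipole: τ = p₂ E₁ sinθ.
τ = (1.42×10⁻⁹)(0.04215)·sin73° = 5.724×10⁻¹¹ N·m.

τ ≈ 5.72×10⁻¹¹ N·m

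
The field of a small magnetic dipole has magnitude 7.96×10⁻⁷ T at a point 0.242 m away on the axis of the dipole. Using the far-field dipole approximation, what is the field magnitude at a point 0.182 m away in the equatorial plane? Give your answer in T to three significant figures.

Dipole fields scale as 1/r³ in the far field.
The axial field is twice the equatorial field at the same r, so the geometry factor is 1/2.
B₂ = B₁ · (1/2) · (r₁/r₂)³ = 7.96×10⁻⁷ · 0.5 · (0.242/0.182)³.
(r₁/r₂)³ = (1.33)³ = 2.351.
B₂ ≈ 9.357×10⁻⁷ T.

B ≈ 9.36×10⁻⁷ T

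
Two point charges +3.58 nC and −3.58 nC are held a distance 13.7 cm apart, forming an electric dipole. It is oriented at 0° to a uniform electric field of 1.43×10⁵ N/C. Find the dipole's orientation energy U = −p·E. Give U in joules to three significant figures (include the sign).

U ≈ -7.01×10⁻⁵ J

Dipole moment p = qd = (3.58×10⁻⁹ C)(0.137 m) = 4.905×10⁻¹⁰ C·m.
U = −p·E = −pE cosθ.
U = −(4.905×10⁻¹⁰)(1.43×10⁵)·cos0° = -7.014×10⁻⁵ J.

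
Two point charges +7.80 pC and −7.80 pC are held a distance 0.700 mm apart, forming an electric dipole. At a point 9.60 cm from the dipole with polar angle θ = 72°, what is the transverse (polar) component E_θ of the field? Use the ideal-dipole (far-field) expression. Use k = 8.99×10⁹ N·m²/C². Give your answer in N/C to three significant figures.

E_θ ≈ 0.0528 N/C

Dipole moment p = qd = (7.80×10⁻¹² C)(7.00×10⁻⁴ m) = 5.46×10⁻¹⁵ C·m.
For a dipole, E_θ = (kp sinθ)/r³.
kp/r³ = (8.99×10⁹)(5.46×10⁻¹⁵)/(0.0960)³ = 0.05548 N/C.
E_θ = 0.05548·sin72° = 0.05276 N/C.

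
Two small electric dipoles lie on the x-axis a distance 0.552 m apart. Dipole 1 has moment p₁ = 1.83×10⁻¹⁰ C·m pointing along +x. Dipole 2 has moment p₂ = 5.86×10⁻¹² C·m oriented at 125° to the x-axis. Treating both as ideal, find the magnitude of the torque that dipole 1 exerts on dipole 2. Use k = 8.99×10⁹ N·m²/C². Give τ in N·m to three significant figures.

τ ≈ 9.39×10⁻¹¹ N·m

The second dipole sits on the axis of the first, so the field there is axial: E₁ = 2kp₁/r³ along +x.
E₁ = 2(8.99×10⁹)(1.83×10⁻¹⁰)/(0.552)³ = 19.56 N/C.
Torque on the second dipole: τ = p₂ E₁ sinθ.
τ = (5.86×10⁻¹²)(19.56)·sin125° = 9.390×10⁻¹¹ N·m.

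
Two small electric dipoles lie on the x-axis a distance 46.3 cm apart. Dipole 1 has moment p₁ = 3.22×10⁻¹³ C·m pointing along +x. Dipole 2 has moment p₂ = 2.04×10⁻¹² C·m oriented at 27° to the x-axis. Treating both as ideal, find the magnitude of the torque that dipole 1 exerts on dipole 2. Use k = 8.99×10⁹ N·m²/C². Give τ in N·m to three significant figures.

The second dipole sits on the axis of the first, so the field there is axial: E₁ = 2kp₁/r³ along +x.
E₁ = 2(8.99×10⁹)(3.22×10⁻¹³)/(0.463)³ = 0.05833 N/C.
Torque on the second dipole: τ = p₂ E₁ sinθ.
τ = (2.04×10⁻¹²)(0.05833)·sin27° = 5.402×10⁻¹⁴ N·m.

τ ≈ 5.40×10⁻¹⁴ N·m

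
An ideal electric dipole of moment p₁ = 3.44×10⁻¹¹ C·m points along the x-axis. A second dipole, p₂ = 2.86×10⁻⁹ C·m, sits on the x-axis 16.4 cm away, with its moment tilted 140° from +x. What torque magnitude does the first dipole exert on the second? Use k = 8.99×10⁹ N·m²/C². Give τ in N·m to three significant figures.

τ ≈ 2.58×10⁻⁷ N·m

The second dipole sits on the axis of the first, so the field there is axial: E₁ = 2kp₁/r³ along +x.
E₁ = 2(8.99×10⁹)(3.44×10⁻¹¹)/(0.164)³ = 140.2 N/C.
Torque on the second dipole: τ = p₂ E₁ sinθ.
τ = (2.86×10⁻⁹)(140.2)·sin140° = 2.578×10⁻⁷ N·m.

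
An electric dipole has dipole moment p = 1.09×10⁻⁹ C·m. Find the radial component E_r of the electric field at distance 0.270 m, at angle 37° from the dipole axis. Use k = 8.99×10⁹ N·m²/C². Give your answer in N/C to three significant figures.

E_r ≈ 795 N/C

For a dipole, E_r = (2kp cosθ)/r³.
kp/r³ = (8.99×10⁹)(1.09×10⁻⁹)/(0.270)³ = 497.8 N/C.
E_r = 2·497.8·cos37° = 795.2 N/C.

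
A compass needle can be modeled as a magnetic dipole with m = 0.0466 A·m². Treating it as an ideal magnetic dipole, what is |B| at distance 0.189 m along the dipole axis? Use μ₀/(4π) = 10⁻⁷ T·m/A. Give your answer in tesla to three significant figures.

B ≈ 1.38×10⁻⁶ T

On axis B = (μ₀/4π)·2m/r³.
B = 2·(10⁻⁷)·(0.0466) / (0.189)³ = 1.380×10⁻⁶ T.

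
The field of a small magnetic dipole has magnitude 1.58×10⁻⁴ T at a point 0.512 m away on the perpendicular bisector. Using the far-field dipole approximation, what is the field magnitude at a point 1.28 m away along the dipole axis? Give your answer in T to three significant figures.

Dipole fields scale as 1/r³ in the far field.
The axial field is twice the equatorial field at the same r, so the geometry factor is 2/1.
B₂ = B₁ · (2/1) · (r₁/r₂)³ = 1.58×10⁻⁴ · 2 · (0.512/1.28)³.
(r₁/r₂)³ = (0.4)³ = 0.064.
B₂ ≈ 2.022×10⁻⁵ T.

B ≈ 2.02×10⁻⁵ T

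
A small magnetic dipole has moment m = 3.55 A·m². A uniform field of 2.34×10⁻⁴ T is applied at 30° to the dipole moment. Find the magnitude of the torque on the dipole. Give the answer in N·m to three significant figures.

τ ≈ 4.15×10⁻⁴ N·m

Torque on a magnetic dipole: τ = mB sinθ.
τ = (3.55)(2.34×10⁻⁴)·sin30° = 4.153×10⁻⁴ N·m.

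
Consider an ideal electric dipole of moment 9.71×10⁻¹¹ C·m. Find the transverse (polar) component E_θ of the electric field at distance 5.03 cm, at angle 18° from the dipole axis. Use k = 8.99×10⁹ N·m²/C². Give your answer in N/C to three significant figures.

For a dipole, E_θ = (kp sinθ)/r³.
kp/r³ = (8.99×10⁹)(9.71×10⁻¹¹)/(0.0503)³ = 6859 N/C.
E_θ = 6859·sin18° = 2120 N/C.

E_θ ≈ 2120 N/C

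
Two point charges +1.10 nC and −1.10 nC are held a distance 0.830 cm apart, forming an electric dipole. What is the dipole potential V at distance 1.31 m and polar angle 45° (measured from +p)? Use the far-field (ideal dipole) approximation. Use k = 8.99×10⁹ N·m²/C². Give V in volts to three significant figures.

V ≈ 0.0338 V

Dipole moment p = qd = (1.10×10⁻⁹ C)(0.00830 m) = 9.13×10⁻¹² C·m.
The dipole potential is V = kp cosθ / r².
V = (8.99×10⁹)(9.13×10⁻¹²)·cos45° / (1.31)² = 0.03382 V.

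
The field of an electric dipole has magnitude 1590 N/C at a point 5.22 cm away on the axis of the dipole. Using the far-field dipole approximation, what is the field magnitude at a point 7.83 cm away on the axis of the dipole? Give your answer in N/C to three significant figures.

Dipole fields scale as 1/r³ in the far field; the geometry is the same at both points.
E₂ = E₁ · (r₁/r₂)³ = 1590 · (5.22/7.83)³.
(r₁/r₂)³ = (0.6667)³ = 0.2963.
E₂ ≈ 471.1 N/C.

E ≈ 471 N/C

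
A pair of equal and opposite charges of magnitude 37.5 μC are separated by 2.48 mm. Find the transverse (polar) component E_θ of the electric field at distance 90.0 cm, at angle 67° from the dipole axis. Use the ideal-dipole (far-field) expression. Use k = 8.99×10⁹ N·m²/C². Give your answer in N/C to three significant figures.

Dipole moment p = qd = (3.75×10⁻⁵ C)(0.00248 m) = 9.30×10⁻⁸ C·m.
For a dipole, E_θ = (kp sinθ)/r³.
kp/r³ = (8.99×10⁹)(9.30×10⁻⁸)/(0.900)³ = 1147 N/C.
E_θ = 1147·sin67° = 1056 N/C.

E_θ ≈ 1060 N/C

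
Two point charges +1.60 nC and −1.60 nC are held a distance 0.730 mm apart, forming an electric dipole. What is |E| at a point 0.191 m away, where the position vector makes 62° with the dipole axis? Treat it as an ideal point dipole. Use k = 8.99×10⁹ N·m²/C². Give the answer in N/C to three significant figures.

E ≈ 1.94 N/C

Dipole moment p = qd = (1.60×10⁻⁹ C)(7.30×10⁻⁴ m) = 1.168×10⁻¹² C·m.
At angle θ the dipole field magnitude is E = (kp/r³)·√(1 + 3cos²θ).
kp/r³ = (8.99×10⁹)(1.168×10⁻¹²) / (0.191)³ = 1.507 N/C.
√(1 + 3cos²62°) = √(1 + 3·0.2204) = √1.6612 ≈ 1.2889.
E ≈ 1.507 × 1.289 = 1.942 N/C.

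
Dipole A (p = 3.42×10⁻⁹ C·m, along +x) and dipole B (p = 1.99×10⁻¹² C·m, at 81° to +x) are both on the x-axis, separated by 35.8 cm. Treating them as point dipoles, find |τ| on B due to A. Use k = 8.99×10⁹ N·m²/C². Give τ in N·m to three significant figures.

τ ≈ 2.63×10⁻⁹ N·m

The second dipole sits on the axis of the first, so the field there is axial: E₁ = 2kp₁/r³ along +x.
E₁ = 2(8.99×10⁹)(3.42×10⁻⁹)/(0.358)³ = 1340 N/C.
Torque on the second dipole: τ = p₂ E₁ sinθ.
τ = (1.99×10⁻¹²)(1340)·sin81° = 2.634×10⁻⁹ N·m.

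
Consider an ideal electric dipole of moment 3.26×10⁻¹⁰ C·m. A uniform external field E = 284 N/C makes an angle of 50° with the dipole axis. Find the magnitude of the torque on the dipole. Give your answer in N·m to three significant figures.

τ ≈ 7.09×10⁻⁸ N·m

Torque on an electric dipole: τ = pE sinθ.
τ = (3.26×10⁻¹⁰)(284)·sin50° = 7.092×10⁻⁸ N·m.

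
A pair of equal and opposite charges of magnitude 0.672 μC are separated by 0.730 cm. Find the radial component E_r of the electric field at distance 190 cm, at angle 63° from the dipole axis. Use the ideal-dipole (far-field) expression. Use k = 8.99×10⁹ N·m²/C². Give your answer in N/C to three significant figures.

Dipole moment p = qd = (6.72×10⁻⁷ C)(0.00730 m) = 4.906×10⁻⁹ C·m.
For a dipole, E_r = (2kp cosθ)/r³.
kp/r³ = (8.99×10⁹)(4.906×10⁻⁹)/(1.90)³ = 6.430 N/C.
E_r = 2·6.430·cos63° = 5.839 N/C.

E_r ≈ 5.84 N/C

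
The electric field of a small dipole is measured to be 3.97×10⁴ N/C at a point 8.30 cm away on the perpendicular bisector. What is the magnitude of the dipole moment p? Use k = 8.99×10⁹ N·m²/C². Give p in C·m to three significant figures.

In the equatorial plane E = kp/r³, so p = Er³/(k).
p = (3.97×10⁴)·(0.0830)³ / (8.99×10⁹) = 2.525×10⁻⁹ C·m.

p ≈ 2.53×10⁻⁹ C·m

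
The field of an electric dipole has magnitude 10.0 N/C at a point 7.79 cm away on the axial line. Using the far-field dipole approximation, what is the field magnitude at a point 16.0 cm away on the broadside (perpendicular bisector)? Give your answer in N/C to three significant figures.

E ≈ 0.577 N/C

Dipole fields scale as 1/r³ in the far field.
The axial field is twice the equatorial field at the same r, so the geometry factor is 1/2.
E₂ = E₁ · (1/2) · (r₁/r₂)³ = 10.0 · 0.5 · (7.79/16.0)³.
(r₁/r₂)³ = (0.4869)³ = 0.1154.
E₂ ≈ 0.5771 N/C.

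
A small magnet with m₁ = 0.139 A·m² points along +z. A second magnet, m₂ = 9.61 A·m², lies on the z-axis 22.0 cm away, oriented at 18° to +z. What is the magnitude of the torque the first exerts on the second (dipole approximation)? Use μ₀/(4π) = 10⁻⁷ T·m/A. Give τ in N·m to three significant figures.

τ ≈ 7.75×10⁻⁶ N·m

Dipole B is on the axis of dipole A, so B₁ there is axial: B₁ = (μ₀/4π)·2m₁/r³ along +z.
B₁ = 2(10⁻⁷)(0.139)/(0.220)³ = 2.611×10⁻⁶ T.
τ = m₂ B₁ sinθ.
τ = (9.61)(2.611×10⁻⁶)·sin18° = 7.753×10⁻⁶ N·m.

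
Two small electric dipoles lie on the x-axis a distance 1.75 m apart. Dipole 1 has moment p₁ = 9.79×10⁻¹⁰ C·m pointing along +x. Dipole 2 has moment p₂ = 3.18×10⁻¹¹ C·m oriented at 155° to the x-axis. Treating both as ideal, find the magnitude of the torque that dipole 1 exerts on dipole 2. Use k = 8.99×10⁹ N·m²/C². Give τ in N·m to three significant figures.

The second dipole sits on the axis of the first, so the field there is axial: E₁ = 2kp₁/r³ along +x.
E₁ = 2(8.99×10⁹)(9.79×10⁻¹⁰)/(1.75)³ = 3.284 N/C.
Torque on the second dipole: τ = p₂ E₁ sinθ.
τ = (3.18×10⁻¹¹)(3.284)·sin155° = 4.414×10⁻¹¹ N·m.

τ ≈ 4.41×10⁻¹¹ N·m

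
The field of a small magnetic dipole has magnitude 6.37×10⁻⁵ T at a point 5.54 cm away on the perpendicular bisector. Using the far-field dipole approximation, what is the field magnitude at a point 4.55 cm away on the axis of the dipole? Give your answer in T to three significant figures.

Dipole fields scale as 1/r³ in the far field.
The axial field is twice the equatorial field at the same r, so the geometry factor is 2/1.
B₂ = B₁ · (2/1) · (r₁/r₂)³ = 6.37×10⁻⁵ · 2 · (5.54/4.55)³.
(r₁/r₂)³ = (1.218)³ = 1.805.
B₂ ≈ 2.300×10⁻⁴ T.

B ≈ 2.30×10⁻⁴ T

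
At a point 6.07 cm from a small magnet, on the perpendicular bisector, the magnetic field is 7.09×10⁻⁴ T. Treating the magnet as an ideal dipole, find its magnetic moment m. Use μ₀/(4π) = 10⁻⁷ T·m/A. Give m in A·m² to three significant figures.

m ≈ 1.59 A·m²

In the equatorial plane B = (μ₀/4π)·m/r³, so m = Br³·4π/(μ₀).
m = (7.09×10⁻⁴)·(0.0607)³ / (10⁻⁷) = 1.586 A·m².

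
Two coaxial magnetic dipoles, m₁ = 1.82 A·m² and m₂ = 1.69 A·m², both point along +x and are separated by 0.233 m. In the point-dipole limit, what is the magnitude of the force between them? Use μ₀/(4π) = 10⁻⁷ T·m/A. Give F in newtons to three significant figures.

On-axis B of dipole 1: B = (μ₀/4π)·2m₁/r³. Force on dipole 2: F = m₂·dB/dr.
dB/dr = −(μ₀/4π)·6m₁/r⁴, so |F| = (μ₀/4π)·6m₁m₂/r⁴.
F = 6(10⁻⁷)(1.82)(1.69)/(0.233)⁴ = 6.262×10⁻⁴ N.

F ≈ 6.26×10⁻⁴ N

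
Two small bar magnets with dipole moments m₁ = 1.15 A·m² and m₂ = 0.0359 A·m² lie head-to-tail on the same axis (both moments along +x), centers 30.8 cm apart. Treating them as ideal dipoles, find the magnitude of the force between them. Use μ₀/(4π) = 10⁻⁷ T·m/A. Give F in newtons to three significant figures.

On-axis B of dipole 1: B = (μ₀/4π)·2m₁/r³. Force on dipole 2: F = m₂·dB/dr.
dB/dr = −(μ₀/4π)·6m₁/r⁴, so |F| = (μ₀/4π)·6m₁m₂/r⁴.
F = 6(10⁻⁷)(1.15)(0.0359)/(0.308)⁴ = 2.753×10⁻⁶ N.

F ≈ 2.75×10⁻⁶ N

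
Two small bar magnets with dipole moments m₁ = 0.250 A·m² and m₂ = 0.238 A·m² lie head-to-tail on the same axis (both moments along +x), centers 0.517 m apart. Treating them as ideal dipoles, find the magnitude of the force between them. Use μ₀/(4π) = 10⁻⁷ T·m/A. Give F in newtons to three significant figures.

On-axis B of dipole 1: B = (μ₀/4π)·2m₁/r³. Force on dipole 2: F = m₂·dB/dr.
dB/dr = −(μ₀/4π)·6m₁/r⁴, so |F| = (μ₀/4π)·6m₁m₂/r⁴.
F = 6(10⁻⁷)(0.250)(0.238)/(0.517)⁴ = 4.997×10⁻⁷ N.

F ≈ 5.00×10⁻⁷ N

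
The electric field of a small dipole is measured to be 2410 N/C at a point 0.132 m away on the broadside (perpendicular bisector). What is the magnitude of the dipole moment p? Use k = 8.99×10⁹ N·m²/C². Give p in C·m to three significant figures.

In the equatorial plane E = kp/r³, so p = Er³/(k).
p = (2410)·(0.132)³ / (8.99×10⁹) = 6.166×10⁻¹⁰ C·m.

p ≈ 6.17×10⁻¹⁰ C·m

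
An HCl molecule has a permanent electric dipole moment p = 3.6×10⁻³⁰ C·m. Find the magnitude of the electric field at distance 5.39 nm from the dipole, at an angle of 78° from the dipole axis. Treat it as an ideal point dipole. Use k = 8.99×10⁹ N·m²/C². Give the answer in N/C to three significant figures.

E ≈ 2.20×10⁵ N/C

At angle θ the dipole field magnitude is E = (kp/r³)·√(1 + 3cos²θ).
kp/r³ = (8.99×10⁹)(3.60×10⁻³⁰) / (5.39×10⁻⁹)³ = 2.067×10⁵ N/C.
√(1 + 3cos²78°) = √(1 + 3·0.0432) = √1.1297 ≈ 1.0629.
E ≈ 2.067×10⁵ × 1.063 = 2.197×10⁵ N/C.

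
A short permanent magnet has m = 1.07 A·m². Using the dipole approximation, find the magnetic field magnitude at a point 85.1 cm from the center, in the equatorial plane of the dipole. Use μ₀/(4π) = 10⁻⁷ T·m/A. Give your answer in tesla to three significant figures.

B ≈ 1.74×10⁻⁷ T

In the equatorial plane B = (μ₀/4π)·m/r³ (half the axial value).
B = (10⁻⁷)·(1.07) / (0.851)³ = 1.736×10⁻⁷ T.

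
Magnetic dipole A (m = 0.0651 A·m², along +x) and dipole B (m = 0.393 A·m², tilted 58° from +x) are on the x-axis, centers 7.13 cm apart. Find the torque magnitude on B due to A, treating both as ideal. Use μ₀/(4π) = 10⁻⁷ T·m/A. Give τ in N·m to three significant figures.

Dipole B is on the axis of dipole A, so B₁ there is axial: B₁ = (μ₀/4π)·2m₁/r³ along +x.
B₁ = 2(10⁻⁷)(0.0651)/(0.0713)³ = 3.592×10⁻⁵ T.
τ = m₂ B₁ sinθ.
τ = (0.393)(3.592×10⁻⁵)·sin58° = 1.197×10⁻⁵ N·m.

τ ≈ 1.20×10⁻⁵ N·m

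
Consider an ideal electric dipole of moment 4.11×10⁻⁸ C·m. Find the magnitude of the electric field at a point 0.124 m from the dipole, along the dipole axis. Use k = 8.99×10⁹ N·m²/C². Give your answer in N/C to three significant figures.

E ≈ 3.88×10⁵ N/C

On the dipole axis E = 2kp/r³.
E = 2·(8.99×10⁹)(4.11×10⁻⁸) / (0.124)³ = 3.876×10⁵ N/C.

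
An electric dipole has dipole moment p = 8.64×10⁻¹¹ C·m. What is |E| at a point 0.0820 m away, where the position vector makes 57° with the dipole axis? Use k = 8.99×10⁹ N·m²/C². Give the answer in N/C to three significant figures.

E ≈ 1940 N/C

At angle θ the dipole field magnitude is E = (kp/r³)·√(1 + 3cos²θ).
kp/r³ = (8.99×10⁹)(8.64×10⁻¹¹) / (0.0820)³ = 1409 N/C.
√(1 + 3cos²57°) = √(1 + 3·0.2966) = √1.8899 ≈ 1.3747.
E ≈ 1409 × 1.375 = 1937 N/C.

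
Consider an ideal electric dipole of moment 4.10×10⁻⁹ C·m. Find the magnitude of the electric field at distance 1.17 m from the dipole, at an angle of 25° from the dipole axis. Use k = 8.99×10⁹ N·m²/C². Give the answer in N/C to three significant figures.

E ≈ 42.8 N/C

At angle θ the dipole field magnitude is E = (kp/r³)·√(1 + 3cos²θ).
kp/r³ = (8.99×10⁹)(4.10×10⁻⁹) / (1.17)³ = 23.01 N/C.
√(1 + 3cos²25°) = √(1 + 3·0.8214) = √3.4642 ≈ 1.8612.
E ≈ 23.01 × 1.861 = 42.83 N/C.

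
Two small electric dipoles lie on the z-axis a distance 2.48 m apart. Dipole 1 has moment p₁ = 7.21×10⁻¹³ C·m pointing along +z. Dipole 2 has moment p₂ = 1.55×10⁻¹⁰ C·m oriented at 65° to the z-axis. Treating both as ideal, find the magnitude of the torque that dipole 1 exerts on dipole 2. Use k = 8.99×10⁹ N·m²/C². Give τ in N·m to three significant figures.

The second dipole sits on the axis of the first, so the field there is axial: E₁ = 2kp₁/r³ along +z.
E₁ = 2(8.99×10⁹)(7.21×10⁻¹³)/(2.48)³ = 8.499×10⁻⁴ N/C.
Torque on the second dipole: τ = p₂ E₁ sinθ.
τ = (1.55×10⁻¹⁰)(8.499×10⁻⁴)·sin65° = 1.194×10⁻¹³ N·m.

τ ≈ 1.19×10⁻¹³ N·m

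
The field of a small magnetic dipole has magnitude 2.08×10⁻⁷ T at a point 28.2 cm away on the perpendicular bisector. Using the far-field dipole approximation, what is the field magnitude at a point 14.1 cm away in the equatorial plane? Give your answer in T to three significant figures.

Dipole fields scale as 1/r³ in the far field; the geometry is the same at both points.
B₂ = B₁ · (r₁/r₂)³ = 2.08×10⁻⁷ · (28.2/14.1)³.
(r₁/r₂)³ = (2)³ = 8.
B₂ ≈ 1.664×10⁻⁶ T.

B ≈ 1.66×10⁻⁶ T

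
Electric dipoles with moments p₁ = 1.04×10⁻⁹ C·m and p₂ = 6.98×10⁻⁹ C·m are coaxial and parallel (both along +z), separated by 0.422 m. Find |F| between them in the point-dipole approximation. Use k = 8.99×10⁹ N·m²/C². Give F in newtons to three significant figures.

F ≈ 1.23×10⁻⁵ N

On-axis field of dipole 1 at distance r: E = 2kp₁/r³. Force on dipole 2 is F = p₂·dE/dr (gradient along axis).
dE/dr = −6kp₁/r⁴, so |F| = 6kp₁p₂/r⁴ (attractive for aligned moments).
F = 6(8.99×10⁹)(1.04×10⁻⁹)(6.98×10⁻⁹)/(0.422)⁴ = 1.235×10⁻⁵ N.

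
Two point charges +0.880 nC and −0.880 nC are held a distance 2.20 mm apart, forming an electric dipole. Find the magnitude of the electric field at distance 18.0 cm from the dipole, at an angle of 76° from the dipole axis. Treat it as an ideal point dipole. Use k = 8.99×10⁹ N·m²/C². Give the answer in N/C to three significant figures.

Dipole moment p = qd = (8.80×10⁻¹⁰ C)(0.00220 m) = 1.936×10⁻¹² C·m.
At angle θ the dipole field magnitude is E = (kp/r³)·√(1 + 3cos²θ).
kp/r³ = (8.99×10⁹)(1.936×10⁻¹²) / (0.180)³ = 2.984 N/C.
√(1 + 3cos²76°) = √(1 + 3·0.0585) = √1.1756 ≈ 1.0842.
E ≈ 2.984 × 1.084 = 3.236 N/C.

E ≈ 3.24 N/C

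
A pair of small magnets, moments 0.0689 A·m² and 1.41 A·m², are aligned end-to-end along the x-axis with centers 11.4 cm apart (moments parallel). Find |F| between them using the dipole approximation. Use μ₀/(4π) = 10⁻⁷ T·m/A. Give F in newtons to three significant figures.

F ≈ 3.45×10⁻⁴ N

On-axis B of dipole 1: B = (μ₀/4π)·2m₁/r³. Force on dipole 2: F = m₂·dB/dr.
dB/dr = −(μ₀/4π)·6m₁/r⁴, so |F| = (μ₀/4π)·6m₁m₂/r⁴.
F = 6(10⁻⁷)(0.0689)(1.41)/(0.114)⁴ = 3.451×10⁻⁴ N.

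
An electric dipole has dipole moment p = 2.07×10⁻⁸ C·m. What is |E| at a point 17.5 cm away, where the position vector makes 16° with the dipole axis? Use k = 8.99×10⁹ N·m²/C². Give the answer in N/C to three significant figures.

At angle θ the dipole field magnitude is E = (kp/r³)·√(1 + 3cos²θ).
kp/r³ = (8.99×10⁹)(2.07×10⁻⁸) / (0.175)³ = 3.472×10⁴ N/C.
√(1 + 3cos²16°) = √(1 + 3·0.9240) = √3.7721 ≈ 1.9422.
E ≈ 3.472×10⁴ × 1.942 = 6.744×10⁴ N/C.

E ≈ 6.74×10⁴ N/C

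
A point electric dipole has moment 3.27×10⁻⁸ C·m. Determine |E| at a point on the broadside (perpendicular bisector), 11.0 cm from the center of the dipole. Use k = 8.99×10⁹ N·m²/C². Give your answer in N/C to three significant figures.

E ≈ 2.21×10⁵ N/C

On the perpendicular bisector E = kp/r³ (half the axial value at the same distance).
E = (8.99×10⁹)(3.27×10⁻⁸) / (0.110)³ = 2.209×10⁵ N/C.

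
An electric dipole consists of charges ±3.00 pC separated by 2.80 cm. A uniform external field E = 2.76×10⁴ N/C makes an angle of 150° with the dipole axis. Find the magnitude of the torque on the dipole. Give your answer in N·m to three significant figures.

Dipole moment p = qd = (3.00×10⁻¹² C)(0.0280 m) = 8.40×10⁻¹⁴ C·m.
Torque on an electric dipole: τ = pE sinθ.
τ = (8.40×10⁻¹⁴)(2.76×10⁴)·sin150° = 1.159×10⁻⁹ N·m.

τ ≈ 1.16×10⁻⁹ N·m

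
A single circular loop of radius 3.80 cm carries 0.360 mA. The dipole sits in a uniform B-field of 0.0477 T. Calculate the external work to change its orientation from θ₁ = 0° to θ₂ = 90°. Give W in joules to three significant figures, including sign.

Magnetic moment m = IA = Iπa² = (3.60×10⁻⁴)·π·(0.0380)² = 1.633×10⁻⁶ A·m².
W_ext = ΔU = −mB cosθ₂ + mB cosθ₁ = mB(cosθ₁ − cosθ₂).
W = (1.633×10⁻⁶)(0.0477)·(cos0° − cos90°) = (7.789×10⁻⁸)·(+1.0000) = 7.789×10⁻⁸ J.

W ≈ 7.79×10⁻⁸ J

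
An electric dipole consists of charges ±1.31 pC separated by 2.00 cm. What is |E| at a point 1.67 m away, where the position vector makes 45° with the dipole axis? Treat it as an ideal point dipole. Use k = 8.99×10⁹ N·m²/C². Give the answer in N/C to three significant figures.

E ≈ 8.00×10⁻⁵ N/C

Dipole moment p = qd = (1.31×10⁻¹² C)(0.0200 m) = 2.62×10⁻¹⁴ C·m.
At angle θ the dipole field magnitude is E = (kp/r³)·√(1 + 3cos²θ).
kp/r³ = (8.99×10⁹)(2.62×10⁻¹⁴) / (1.67)³ = 5.057×10⁻⁵ N/C.
√(1 + 3cos²45°) = √(1 + 3·0.5000) = √2.5000 ≈ 1.5811.
E ≈ 5.057×10⁻⁵ × 1.581 = 7.996×10⁻⁵ N/C.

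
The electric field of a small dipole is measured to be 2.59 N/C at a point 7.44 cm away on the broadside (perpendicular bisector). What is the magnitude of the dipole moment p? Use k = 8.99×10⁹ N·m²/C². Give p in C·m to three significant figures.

p ≈ 1.19×10⁻¹³ C·m

In the equatorial plane E = kp/r³, so p = Er³/(k).
p = (2.59)·(0.0744)³ / (8.99×10⁹) = 1.186×10⁻¹³ C·m.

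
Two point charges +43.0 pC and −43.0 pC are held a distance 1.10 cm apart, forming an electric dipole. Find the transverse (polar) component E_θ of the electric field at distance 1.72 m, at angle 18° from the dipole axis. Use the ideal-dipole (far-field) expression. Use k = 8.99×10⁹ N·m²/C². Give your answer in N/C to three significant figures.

Dipole moment p = qd = (4.30×10⁻¹¹ C)(0.0110 m) = 4.73×10⁻¹³ C·m.
For a dipole, E_θ = (kp sinθ)/r³.
kp/r³ = (8.99×10⁹)(4.73×10⁻¹³)/(1.72)³ = 8.357×10⁻⁴ N/C.
E_θ = 8.357×10⁻⁴·sin18° = 2.582×10⁻⁴ N/C.

E_θ ≈ 2.58×10⁻⁴ N/C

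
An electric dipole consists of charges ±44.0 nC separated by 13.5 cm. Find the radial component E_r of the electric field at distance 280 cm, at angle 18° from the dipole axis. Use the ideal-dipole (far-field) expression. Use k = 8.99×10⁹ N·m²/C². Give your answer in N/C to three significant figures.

Dipole moment p = qd = (4.40×10⁻⁸ C)(0.135 m) = 5.94×10⁻⁹ C·m.
For a dipole, E_r = (2kp cosθ)/r³.
kp/r³ = (8.99×10⁹)(5.94×10⁻⁹)/(2.80)³ = 2.433 N/C.
E_r = 2·2.433·cos18° = 4.627 N/C.

E_r ≈ 4.63 N/C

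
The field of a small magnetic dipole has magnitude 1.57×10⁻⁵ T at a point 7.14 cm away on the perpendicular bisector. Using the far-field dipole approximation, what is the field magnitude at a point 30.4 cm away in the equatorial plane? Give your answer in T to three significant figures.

Dipole fields scale as 1/r³ in the far field; the geometry is the same at both points.
B₂ = B₁ · (r₁/r₂)³ = 1.57×10⁻⁵ · (7.14/30.4)³.
(r₁/r₂)³ = (0.2349)³ = 0.01296.
B₂ ≈ 2.034×10⁻⁷ T.

B ≈ 2.03×10⁻⁷ T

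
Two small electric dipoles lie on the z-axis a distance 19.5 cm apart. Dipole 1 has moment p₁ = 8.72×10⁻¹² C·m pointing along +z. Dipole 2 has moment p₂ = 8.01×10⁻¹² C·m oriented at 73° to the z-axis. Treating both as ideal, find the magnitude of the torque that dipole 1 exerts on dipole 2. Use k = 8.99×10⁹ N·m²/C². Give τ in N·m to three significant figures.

The second dipole sits on the axis of the first, so the field there is axial: E₁ = 2kp₁/r³ along +z.
E₁ = 2(8.99×10⁹)(8.72×10⁻¹²)/(0.195)³ = 21.14 N/C.
Torque on the second dipole: τ = p₂ E₁ sinθ.
τ = (8.01×10⁻¹²)(21.14)·sin73° = 1.620×10⁻¹⁰ N·m.

τ ≈ 1.62×10⁻¹⁰ N·m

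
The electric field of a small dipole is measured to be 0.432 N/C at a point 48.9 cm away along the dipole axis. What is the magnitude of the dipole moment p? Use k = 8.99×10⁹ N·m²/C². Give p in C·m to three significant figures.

p ≈ 2.81×10⁻¹² C·m

On axis E = 2kp/r³, so p = Er³/(2k).
p = (0.432)·(0.489)³ / (2·8.99×10⁹) = 2.809×10⁻¹² C·m.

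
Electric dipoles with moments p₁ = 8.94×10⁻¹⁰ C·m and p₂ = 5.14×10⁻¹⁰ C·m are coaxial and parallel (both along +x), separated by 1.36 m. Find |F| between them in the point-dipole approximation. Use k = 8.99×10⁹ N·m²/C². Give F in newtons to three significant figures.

On-axis field of dipole 1 at distance r: E = 2kp₁/r³. Force on dipole 2 is F = p₂·dE/dr (gradient along axis).
dE/dr = −6kp₁/r⁴, so |F| = 6kp₁p₂/r⁴ (attractive for aligned moments).
F = 6(8.99×10⁹)(8.94×10⁻¹⁰)(5.14×10⁻¹⁰)/(1.36)⁴ = 7.245×10⁻⁹ N.

F ≈ 7.25×10⁻⁹ N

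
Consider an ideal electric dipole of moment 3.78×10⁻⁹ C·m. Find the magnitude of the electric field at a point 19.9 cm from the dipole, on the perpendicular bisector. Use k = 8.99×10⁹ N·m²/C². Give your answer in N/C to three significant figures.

On the perpendicular bisector E = kp/r³ (half the axial value at the same distance).
E = (8.99×10⁹)(3.78×10⁻⁹) / (0.199)³ = 4312 N/C.

E ≈ 4310 N/C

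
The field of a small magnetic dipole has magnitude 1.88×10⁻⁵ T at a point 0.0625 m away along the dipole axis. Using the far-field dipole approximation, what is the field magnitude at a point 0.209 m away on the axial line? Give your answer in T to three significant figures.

Dipole fields scale as 1/r³ in the far field; the geometry is the same at both points.
B₂ = B₁ · (r₁/r₂)³ = 1.88×10⁻⁵ · (0.0625/0.209)³.
(r₁/r₂)³ = (0.299)³ = 0.02674.
B₂ ≈ 5.028×10⁻⁷ T.

B ≈ 5.03×10⁻⁷ T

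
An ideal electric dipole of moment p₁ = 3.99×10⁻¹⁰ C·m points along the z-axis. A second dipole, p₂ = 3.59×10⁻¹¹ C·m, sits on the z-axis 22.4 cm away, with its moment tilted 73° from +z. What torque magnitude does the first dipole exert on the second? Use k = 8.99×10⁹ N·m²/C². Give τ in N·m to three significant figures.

τ ≈ 2.19×10⁻⁸ N·m

The second dipole sits on the axis of the first, so the field there is axial: E₁ = 2kp₁/r³ along +z.
E₁ = 2(8.99×10⁹)(3.99×10⁻¹⁰)/(0.224)³ = 638.3 N/C.
Torque on the second dipole: τ = p₂ E₁ sinθ.
τ = (3.59×10⁻¹¹)(638.3)·sin73° = 2.191×10⁻⁸ N·m.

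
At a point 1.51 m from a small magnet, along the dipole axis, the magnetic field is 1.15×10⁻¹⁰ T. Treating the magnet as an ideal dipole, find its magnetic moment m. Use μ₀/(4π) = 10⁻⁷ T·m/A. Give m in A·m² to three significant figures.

On axis B = (μ₀/4π)·2m/r³, so m = Br³·4π/(μ₀·2).
m = (1.15×10⁻¹⁰)·(1.51)³ / (2·10⁻⁷) = 0.001980 A·m².

m ≈ 0.00198 A·m²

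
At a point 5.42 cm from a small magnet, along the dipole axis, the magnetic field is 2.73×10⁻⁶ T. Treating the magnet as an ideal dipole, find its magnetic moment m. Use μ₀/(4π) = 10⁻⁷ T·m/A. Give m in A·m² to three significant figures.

m ≈ 0.00217 A·m²

On axis B = (μ₀/4π)·2m/r³, so m = Br³·4π/(μ₀·2).
m = (2.73×10⁻⁶)·(0.0542)³ / (2·10⁻⁷) = 0.002173 A·m².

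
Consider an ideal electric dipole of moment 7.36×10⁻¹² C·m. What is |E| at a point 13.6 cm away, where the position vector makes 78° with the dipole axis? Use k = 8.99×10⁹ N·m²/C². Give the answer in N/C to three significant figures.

E ≈ 28.0 N/C

At angle θ the dipole field magnitude is E = (kp/r³)·√(1 + 3cos²θ).
kp/r³ = (8.99×10⁹)(7.36×10⁻¹²) / (0.136)³ = 26.30 N/C.
√(1 + 3cos²78°) = √(1 + 3·0.0432) = √1.1297 ≈ 1.0629.
E ≈ 26.30 × 1.063 = 27.96 N/C.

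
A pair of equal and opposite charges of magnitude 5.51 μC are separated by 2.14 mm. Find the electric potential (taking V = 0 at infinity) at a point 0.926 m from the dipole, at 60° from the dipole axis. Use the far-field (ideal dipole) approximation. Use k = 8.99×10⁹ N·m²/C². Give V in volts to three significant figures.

Dipole moment p = qd = (5.51×10⁻⁶ C)(0.00214 m) = 1.179×10⁻⁸ C·m.
The dipole potential is V = kp cosθ / r².
V = (8.99×10⁹)(1.179×10⁻⁸)·cos60° / (0.926)² = 61.80 V.

V ≈ 61.8 V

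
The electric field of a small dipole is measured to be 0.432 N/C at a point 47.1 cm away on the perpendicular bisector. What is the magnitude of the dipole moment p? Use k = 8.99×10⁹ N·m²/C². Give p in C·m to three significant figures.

In the equatorial plane E = kp/r³, so p = Er³/(k).
p = (0.432)·(0.471)³ / (8.99×10⁹) = 5.021×10⁻¹² C·m.

p ≈ 5.02×10⁻¹² C·m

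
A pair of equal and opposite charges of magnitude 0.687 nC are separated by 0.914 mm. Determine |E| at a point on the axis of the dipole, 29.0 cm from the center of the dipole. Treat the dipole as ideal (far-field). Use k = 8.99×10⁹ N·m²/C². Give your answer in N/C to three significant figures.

Dipole moment p = qd = (6.87×10⁻¹⁰ C)(9.14×10⁻⁴ m) = 6.279×10⁻¹³ C·m.
On the dipole axis E = 2kp/r³.
E = 2·(8.99×10⁹)(6.279×10⁻¹³) / (0.290)³ = 0.4629 N/C.

E ≈ 0.463 N/C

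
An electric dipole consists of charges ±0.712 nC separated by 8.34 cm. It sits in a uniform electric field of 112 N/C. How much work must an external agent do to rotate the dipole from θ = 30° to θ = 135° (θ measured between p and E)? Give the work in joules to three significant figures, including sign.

Dipole moment p = qd = (7.12×10⁻¹⁰ C)(0.0834 m) = 5.938×10⁻¹¹ C·m.
W_ext = ΔU = U(θ₂) − U(θ₁) = −pE cosθ₂ − (−pE cosθ₁) = pE(cosθ₁ − cosθ₂).
W = (5.938×10⁻¹¹)(112)·(cos30° − cos135°) = (6.651×10⁻⁹)·(+1.5731) = 1.046×10⁻⁸ J.

W ≈ 1.05×10⁻⁸ J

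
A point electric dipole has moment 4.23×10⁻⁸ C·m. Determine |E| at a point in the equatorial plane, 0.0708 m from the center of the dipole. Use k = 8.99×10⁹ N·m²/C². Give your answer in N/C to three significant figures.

E ≈ 1.07×10⁶ N/C

On the perpendicular bisector E = kp/r³ (half the axial value at the same distance).
E = (8.99×10⁹)(4.23×10⁻⁸) / (0.0708)³ = 1.072×10⁶ N/C.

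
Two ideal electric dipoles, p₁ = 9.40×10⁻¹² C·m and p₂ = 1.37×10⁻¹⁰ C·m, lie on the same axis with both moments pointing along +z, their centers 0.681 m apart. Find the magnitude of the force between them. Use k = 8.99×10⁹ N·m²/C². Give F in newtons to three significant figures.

On-axis field of dipole 1 at distance r: E = 2kp₁/r³. Force on dipole 2 is F = p₂·dE/dr (gradient along axis).
dE/dr = −6kp₁/r⁴, so |F| = 6kp₁p₂/r⁴ (attractive for aligned moments).
F = 6(8.99×10⁹)(9.40×10⁻¹²)(1.37×10⁻¹⁰)/(0.681)⁴ = 3.230×10⁻¹⁰ N.

F ≈ 3.23×10⁻¹⁰ N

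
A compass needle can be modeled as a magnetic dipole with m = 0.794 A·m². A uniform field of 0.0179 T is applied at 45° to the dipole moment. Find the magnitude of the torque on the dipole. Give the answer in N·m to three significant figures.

τ ≈ 0.0100 N·m

Torque on a magnetic dipole: τ = mB sinθ.
τ = (0.794)(0.0179)·sin45° = 0.01005 N·m.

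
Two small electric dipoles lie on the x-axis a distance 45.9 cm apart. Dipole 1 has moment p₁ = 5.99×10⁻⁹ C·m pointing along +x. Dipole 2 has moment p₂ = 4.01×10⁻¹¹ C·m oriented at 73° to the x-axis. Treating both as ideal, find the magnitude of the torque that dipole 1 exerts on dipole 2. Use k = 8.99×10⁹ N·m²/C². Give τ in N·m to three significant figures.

τ ≈ 4.27×10⁻⁸ N·m

The second dipole sits on the axis of the first, so the field there is axial: E₁ = 2kp₁/r³ along +x.
E₁ = 2(8.99×10⁹)(5.99×10⁻⁹)/(0.459)³ = 1114 N/C.
Torque on the second dipole: τ = p₂ E₁ sinθ.
τ = (4.01×10⁻¹¹)(1114)·sin73° = 4.271×10⁻⁸ N·m.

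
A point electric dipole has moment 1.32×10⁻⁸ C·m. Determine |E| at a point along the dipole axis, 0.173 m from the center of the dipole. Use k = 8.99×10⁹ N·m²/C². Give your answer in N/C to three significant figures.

On the dipole axis E = 2kp/r³.
E = 2·(8.99×10⁹)(1.32×10⁻⁸) / (0.173)³ = 4.584×10⁴ N/C.

E ≈ 4.58×10⁴ N/C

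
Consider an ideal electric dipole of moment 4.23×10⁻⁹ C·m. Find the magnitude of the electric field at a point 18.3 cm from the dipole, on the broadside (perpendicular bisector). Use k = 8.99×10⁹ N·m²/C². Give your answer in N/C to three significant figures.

E ≈ 6210 N/C

In the equatorial plane E = kp/r³.
E = (8.99×10⁹)(4.23×10⁻⁹) / (0.183)³ = 6205 N/C.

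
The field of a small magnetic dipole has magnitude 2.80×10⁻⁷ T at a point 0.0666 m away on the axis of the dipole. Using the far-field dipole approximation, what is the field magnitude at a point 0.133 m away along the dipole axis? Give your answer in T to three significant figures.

B ≈ 3.52×10⁻⁸ T

Dipole fields scale as 1/r³ in the far field; the geometry is the same at both points.
B₂ = B₁ · (r₁/r₂)³ = 2.80×10⁻⁷ · (0.0666/0.133)³.
(r₁/r₂)³ = (0.5008)³ = 0.1256.
B₂ ≈ 3.516×10⁻⁸ T.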